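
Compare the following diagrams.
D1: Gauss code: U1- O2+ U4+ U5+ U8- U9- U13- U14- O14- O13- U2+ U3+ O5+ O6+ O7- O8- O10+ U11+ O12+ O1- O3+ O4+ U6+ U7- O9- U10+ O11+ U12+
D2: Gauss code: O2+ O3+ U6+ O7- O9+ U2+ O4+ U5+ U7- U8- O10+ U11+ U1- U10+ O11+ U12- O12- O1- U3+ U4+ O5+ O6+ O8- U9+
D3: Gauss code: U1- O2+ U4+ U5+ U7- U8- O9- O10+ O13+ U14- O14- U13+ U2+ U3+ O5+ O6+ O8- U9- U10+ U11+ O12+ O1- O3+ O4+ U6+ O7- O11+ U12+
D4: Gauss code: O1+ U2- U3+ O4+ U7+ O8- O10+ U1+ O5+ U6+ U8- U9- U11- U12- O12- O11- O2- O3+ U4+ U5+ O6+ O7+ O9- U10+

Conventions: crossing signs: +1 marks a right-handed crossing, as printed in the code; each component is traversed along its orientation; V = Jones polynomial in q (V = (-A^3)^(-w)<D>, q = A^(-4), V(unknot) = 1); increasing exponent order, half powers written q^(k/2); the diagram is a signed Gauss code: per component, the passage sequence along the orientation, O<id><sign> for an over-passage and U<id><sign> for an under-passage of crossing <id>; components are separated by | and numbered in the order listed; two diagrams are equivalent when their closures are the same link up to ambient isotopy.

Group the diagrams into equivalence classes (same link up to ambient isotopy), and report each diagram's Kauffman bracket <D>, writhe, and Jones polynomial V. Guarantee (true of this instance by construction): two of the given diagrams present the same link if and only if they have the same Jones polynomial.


classes: {D1, D2, D3, D4}
V(D1) = q + q^3 - q^4  [14 crossings, <D> = -A^-10 + A^-6 + A^2, w = +2]
D2 (bracket -A^-4 + 1 + A^8; 12 crossings at w = +4): V = q + q^3 - q^4
V(D3) = q + q^3 - q^4  [14 crossings, <D> = -A^-4 + 1 + A^8, w = +4]
D4 (bracket -A^-10 + A^-6 + A^2; 12 crossings at w = +2): V = q + q^3 - q^4
insight: all 4 diagrams share one V(q), hence one class


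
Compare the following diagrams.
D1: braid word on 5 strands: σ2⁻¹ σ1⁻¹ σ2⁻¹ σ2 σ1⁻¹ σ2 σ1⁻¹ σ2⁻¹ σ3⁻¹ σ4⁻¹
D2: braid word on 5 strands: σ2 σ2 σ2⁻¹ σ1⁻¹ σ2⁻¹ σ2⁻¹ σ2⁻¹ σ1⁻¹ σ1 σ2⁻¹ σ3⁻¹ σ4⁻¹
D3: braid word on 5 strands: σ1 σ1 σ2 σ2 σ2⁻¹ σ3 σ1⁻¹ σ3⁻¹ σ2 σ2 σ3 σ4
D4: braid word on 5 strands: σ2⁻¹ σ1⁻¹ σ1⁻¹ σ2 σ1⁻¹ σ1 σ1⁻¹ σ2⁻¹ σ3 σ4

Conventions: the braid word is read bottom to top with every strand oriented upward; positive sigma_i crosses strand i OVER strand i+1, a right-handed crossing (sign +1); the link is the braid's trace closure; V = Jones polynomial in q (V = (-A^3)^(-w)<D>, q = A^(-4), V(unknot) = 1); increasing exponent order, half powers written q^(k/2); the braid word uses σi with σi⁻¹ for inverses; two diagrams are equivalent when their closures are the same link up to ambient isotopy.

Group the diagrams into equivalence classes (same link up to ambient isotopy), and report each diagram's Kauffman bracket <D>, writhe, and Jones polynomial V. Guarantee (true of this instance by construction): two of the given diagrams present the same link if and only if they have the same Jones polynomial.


grouping into links: {D1, D4} | {D2} | {D3}
V(D1) = -q^-6 + q^-5 - q^-4 + 2q^-3 - q^-2 + q^-1  (w -6, c 10, <D> = A^-14 - A^-10 + 2A^-6 - A^-2 + A^2 - A^6)
V(D2) = -q^-4 + q^-3 + q^-1  [12 crossings, <D> = A^-14 + A^-6 - A^-2, w = -6]
V(D3) = q - q^2 + 2q^3 - q^4 + q^5 - q^6  [12 crossings, <D> = -A^-6 + A^-2 - A^2 + 2A^6 - A^10 + A^14, w = +6]
V(D4) = -q^-6 + q^-5 - q^-4 + 2q^-3 - q^-2 + q^-1  [10 crossings, <D> = A^-2 - A^2 + 2A^6 - A^10 + A^14 - A^18, w = -2]
why: V(q) takes 3 values over 4 diagrams, fixing the grouping


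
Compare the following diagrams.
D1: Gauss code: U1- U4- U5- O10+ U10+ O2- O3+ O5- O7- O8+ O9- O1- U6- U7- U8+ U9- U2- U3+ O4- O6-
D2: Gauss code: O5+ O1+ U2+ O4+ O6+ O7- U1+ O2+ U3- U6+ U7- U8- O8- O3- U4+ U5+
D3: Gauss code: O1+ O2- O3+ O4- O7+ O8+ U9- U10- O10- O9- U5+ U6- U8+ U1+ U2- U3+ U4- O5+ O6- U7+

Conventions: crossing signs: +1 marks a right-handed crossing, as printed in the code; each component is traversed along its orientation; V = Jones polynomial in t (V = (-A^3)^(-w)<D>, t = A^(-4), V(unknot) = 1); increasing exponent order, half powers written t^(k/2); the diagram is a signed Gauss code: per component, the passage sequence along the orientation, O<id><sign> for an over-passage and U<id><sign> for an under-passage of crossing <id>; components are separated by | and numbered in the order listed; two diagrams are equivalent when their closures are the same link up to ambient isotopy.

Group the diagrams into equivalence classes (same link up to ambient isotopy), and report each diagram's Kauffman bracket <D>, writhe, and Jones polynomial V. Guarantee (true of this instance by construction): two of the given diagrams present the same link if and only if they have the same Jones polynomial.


equivalence classes: {D1} | {D2} | {D3}
D1 (bracket A^-8 + 1 - A^4; 10 crossings at w = -4): V = -t^-4 + t^-3 + t^-1
V(D2) = t + t^3 - t^4  (w +2, c 8, <D> = -A^-10 + A^-6 + A^2)
V(D3) = 1  [10 crossings, <D> = 1, w = 0]
key observation: 3 values of V(t) split the 3 diagrams


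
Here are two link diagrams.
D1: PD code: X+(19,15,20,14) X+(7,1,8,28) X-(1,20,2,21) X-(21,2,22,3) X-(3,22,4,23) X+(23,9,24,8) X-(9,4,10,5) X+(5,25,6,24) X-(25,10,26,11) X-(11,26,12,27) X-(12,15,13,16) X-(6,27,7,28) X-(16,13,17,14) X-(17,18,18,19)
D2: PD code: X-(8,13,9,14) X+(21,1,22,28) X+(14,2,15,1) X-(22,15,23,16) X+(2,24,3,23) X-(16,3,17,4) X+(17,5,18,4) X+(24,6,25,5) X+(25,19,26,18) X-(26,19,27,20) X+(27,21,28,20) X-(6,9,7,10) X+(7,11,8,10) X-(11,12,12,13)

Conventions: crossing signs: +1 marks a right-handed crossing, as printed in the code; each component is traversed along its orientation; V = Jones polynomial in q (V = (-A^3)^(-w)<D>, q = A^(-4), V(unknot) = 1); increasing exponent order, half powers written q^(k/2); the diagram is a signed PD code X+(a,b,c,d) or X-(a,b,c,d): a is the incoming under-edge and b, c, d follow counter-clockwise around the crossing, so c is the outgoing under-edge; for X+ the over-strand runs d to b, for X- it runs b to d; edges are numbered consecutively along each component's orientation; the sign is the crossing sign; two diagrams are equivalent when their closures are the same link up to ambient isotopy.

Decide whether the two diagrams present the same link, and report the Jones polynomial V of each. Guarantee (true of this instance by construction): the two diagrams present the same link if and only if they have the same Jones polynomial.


equivalent: no
V(D1) = q^-8 - 2q^-7 + 2q^-6 - 3q^-5 + 3q^-4 - 2q^-3 + 2q^-2 - q^-1 + 1  (w -6, c 14, <D> = A^-18 - A^-14 + 2A^-10 - 2A^-6 + 3A^-2 - 3A^2 + 2A^6 - 2A^10 + A^14)
V(D2) = q - q^2 + 2q^3 - q^4 + q^5 - q^6  (w +2, c 14, <D> = -A^-18 + A^-14 - A^-10 + 2A^-6 - A^-2 + A^2)
why: comparing 2 Jones polynomials yields 2 groups


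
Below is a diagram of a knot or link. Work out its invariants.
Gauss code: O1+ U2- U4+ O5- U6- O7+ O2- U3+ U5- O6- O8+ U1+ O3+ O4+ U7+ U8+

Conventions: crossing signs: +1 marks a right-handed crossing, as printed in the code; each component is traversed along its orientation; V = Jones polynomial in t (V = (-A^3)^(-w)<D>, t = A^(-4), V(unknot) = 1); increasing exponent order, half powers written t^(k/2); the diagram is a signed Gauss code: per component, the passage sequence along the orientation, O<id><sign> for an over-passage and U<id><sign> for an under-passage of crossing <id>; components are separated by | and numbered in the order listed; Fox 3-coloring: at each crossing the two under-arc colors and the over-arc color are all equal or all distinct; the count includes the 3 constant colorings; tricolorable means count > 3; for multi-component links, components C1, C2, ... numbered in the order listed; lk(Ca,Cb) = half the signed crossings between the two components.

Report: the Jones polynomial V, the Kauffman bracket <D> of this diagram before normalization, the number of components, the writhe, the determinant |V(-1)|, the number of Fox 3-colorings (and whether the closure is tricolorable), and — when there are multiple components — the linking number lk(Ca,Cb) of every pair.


V = -t^-1 + 2 - t + 2t^2 - t^3 + t^4 - t^5
<D> = -A^-14 + A^-10 - A^-6 + 2A^-2 - A^2 + 2A^6 - A^10 (w = +2)
1 component over 8 crossings, w = +2
9 Fox colorings among 3^8, |V(-1)| = 9: tricolorable
why: det 9 = |V(-1)|; divisible by 3, so tricolorable


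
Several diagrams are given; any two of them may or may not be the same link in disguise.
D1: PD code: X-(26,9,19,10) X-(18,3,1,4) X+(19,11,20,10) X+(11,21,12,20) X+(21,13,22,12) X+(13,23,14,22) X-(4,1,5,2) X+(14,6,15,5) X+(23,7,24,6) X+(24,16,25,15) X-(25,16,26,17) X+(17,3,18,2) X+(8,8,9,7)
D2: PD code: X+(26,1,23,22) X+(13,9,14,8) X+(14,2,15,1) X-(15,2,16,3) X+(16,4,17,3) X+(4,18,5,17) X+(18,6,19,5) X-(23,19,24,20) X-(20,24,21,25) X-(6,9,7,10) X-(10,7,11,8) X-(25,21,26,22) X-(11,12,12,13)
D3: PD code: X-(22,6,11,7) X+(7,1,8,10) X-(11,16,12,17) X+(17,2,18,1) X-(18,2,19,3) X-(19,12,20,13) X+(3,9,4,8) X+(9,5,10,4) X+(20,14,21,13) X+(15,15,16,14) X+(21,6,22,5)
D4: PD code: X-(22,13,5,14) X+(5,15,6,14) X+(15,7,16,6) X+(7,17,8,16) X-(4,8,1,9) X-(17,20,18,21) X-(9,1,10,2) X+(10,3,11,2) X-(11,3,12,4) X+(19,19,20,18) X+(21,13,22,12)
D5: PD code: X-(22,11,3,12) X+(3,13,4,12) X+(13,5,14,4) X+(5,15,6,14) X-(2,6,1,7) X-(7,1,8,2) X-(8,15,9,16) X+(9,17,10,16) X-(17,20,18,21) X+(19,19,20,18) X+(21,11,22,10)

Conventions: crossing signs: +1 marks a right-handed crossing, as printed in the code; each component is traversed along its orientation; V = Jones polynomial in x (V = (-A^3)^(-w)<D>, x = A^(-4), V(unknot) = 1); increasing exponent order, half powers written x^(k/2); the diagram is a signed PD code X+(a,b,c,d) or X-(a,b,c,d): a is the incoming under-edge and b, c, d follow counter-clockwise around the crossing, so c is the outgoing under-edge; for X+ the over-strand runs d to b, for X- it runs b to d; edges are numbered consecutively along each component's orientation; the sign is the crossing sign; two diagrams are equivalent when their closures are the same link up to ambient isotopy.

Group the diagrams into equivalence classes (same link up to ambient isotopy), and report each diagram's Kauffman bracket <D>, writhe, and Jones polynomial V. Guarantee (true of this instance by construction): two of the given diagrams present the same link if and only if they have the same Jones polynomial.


grouping into links: {D1} | {D2, D4, D5} | {D3}
V(D1) = -x^(3/2) - x^(7/2) + x^(9/2) - x^(11/2)  (w +5, c 13, <D> = A^-7 - A^-3 + A + A^9)
V(D2) = -x^(-3/2) - 2x^(1/2) + x^(3/2) - x^(5/2) + x^(7/2)  (w -1, c 13, <D> = -A^-17 + A^-13 - A^-9 + 2A^-5 + A^3)
V(D3) = -x^(1/2) - x^(3/2) - x^(5/2) + x^(9/2)  (w +3, c 11, <D> = -A^-9 + A^-1 + A^3 + A^7)
V(D4) = -x^(-3/2) - 2x^(1/2) + x^(3/2) - x^(5/2) + x^(7/2)  (w +1, c 11, <D> = -A^-11 + A^-7 - A^-3 + 2A + A^9)
D5 (bracket -A^-11 + A^-7 - A^-3 + 2A + A^9; 11 crossings at w = +1): V = -x^(-3/2) - 2x^(1/2) + x^(3/2) - x^(5/2) + x^(7/2)
why: V(x) takes 3 values over 5 diagrams, fixing the grouping


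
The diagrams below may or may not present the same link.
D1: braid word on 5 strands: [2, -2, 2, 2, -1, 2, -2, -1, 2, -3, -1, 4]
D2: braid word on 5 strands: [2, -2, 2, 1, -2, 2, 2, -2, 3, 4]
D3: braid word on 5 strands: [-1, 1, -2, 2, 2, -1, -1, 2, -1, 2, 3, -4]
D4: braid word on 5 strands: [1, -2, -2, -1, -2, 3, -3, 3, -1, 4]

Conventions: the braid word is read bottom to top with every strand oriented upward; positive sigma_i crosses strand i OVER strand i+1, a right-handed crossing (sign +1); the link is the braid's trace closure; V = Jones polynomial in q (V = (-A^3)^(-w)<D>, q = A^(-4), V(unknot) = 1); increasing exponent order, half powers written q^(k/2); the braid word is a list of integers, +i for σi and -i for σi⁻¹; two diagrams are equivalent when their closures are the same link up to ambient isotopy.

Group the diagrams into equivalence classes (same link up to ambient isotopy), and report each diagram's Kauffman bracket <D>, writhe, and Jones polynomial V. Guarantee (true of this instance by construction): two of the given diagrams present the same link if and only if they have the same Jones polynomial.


equivalence classes: {D1, D3} | {D2} | {D4}
D1 (bracket -A^-12 + 2A^-8 - 2A^-4 + 3 - 2A^4 + 2A^8 - A^12; 12 crossings at w = 0): V = -q^-3 + 2q^-2 - 2q^-1 + 3 - 2q + 2q^2 - q^3
V(D2) = 1  [10 crossings, <D> = A^12, w = +4]
V(D3) = -q^-3 + 2q^-2 - 2q^-1 + 3 - 2q + 2q^2 - q^3  (w 0, c 12, <D> = -A^-12 + 2A^-8 - 2A^-4 + 3 - 2A^4 + 2A^8 - A^12)
V(D4) = -q^-4 + q^-3 + q^-1  [10 crossings, <D> = A^-2 + A^6 - A^10, w = -2]
key observation: comparing 4 Jones polynomials yields 3 groups


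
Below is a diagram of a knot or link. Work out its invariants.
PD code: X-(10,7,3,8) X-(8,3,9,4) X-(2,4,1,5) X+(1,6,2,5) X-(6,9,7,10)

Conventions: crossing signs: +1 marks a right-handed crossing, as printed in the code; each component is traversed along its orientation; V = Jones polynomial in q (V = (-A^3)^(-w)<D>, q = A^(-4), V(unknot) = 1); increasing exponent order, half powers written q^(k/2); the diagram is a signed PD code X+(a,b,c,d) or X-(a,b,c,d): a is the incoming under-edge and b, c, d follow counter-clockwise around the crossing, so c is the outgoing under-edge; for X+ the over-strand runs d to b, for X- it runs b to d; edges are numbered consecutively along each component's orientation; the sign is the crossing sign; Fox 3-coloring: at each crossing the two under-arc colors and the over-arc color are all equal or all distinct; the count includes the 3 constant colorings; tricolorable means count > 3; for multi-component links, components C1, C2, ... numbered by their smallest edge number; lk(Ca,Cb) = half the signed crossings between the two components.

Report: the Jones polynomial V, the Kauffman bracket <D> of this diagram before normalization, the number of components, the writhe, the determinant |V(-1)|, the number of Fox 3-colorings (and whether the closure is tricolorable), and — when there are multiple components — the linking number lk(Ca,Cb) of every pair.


V = q^(-9/2) - q^(-5/2) - q^(-3/2) - q^(-1/2)
<D> = A^-7 + A^-3 + A - A^9 (w = -3)
2 components over 5 crossings, w = -3
lk(C1,C2): 0
27 Fox colorings among 3^5, |V(-1)| = 0: tricolorable
why: det 0 = |V(-1)|; divisible by 3, so tricolorable


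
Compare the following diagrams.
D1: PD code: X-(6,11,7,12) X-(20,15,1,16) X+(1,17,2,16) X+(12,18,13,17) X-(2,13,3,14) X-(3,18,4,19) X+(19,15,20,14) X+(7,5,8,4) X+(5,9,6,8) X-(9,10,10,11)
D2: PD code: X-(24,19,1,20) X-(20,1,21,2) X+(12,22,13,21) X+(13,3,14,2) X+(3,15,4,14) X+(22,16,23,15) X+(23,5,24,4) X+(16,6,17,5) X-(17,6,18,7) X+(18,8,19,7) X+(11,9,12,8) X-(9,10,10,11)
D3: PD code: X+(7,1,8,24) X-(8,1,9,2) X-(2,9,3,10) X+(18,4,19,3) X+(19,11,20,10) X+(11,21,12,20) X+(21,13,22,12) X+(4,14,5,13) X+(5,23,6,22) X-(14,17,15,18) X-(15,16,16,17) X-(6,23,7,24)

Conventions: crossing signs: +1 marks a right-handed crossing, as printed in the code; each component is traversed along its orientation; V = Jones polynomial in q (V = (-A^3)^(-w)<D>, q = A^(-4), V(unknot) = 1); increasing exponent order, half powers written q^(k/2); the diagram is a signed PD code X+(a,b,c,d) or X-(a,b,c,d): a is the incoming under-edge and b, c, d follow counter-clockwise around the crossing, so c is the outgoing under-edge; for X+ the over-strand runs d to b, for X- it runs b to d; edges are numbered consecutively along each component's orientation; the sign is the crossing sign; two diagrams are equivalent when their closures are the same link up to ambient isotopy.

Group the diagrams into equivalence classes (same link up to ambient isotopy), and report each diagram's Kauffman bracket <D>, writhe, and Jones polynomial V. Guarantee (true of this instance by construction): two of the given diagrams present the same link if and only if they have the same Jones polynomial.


grouping into links: {D1} | {D2, D3}
V(D1) = 1  (w 0, c 10, <D> = 1)
D2 (bracket -A^-12 + A^-8 - A^-4 + 2 - A^4 + A^8; 12 crossings at w = +4): V = q - q^2 + 2q^3 - q^4 + q^5 - q^6
V(D3) = q - q^2 + 2q^3 - q^4 + q^5 - q^6  [12 crossings, <D> = -A^-18 + A^-14 - A^-10 + 2A^-6 - A^-2 + A^2, w = +2]
why: 2 values of V(q) split the 3 diagrams


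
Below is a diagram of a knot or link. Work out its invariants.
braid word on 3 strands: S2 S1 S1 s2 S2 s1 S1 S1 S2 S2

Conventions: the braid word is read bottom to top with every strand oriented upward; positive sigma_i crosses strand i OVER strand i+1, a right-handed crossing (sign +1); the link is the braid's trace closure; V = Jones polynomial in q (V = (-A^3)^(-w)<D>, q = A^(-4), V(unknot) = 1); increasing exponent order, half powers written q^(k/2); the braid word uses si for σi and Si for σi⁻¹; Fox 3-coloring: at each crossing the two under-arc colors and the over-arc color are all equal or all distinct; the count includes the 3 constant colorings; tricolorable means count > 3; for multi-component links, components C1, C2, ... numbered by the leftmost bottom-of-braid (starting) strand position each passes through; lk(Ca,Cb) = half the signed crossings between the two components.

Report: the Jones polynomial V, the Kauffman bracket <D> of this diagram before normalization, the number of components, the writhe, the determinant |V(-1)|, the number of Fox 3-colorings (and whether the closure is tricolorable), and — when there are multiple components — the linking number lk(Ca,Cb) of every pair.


Jones polynomial: V(q) = q^-8 - 2q^-7 + q^-6 - 2q^-5 + 2q^-4 + q^-2
<D> = A^-10 + 2A^-2 - 2A^2 + A^6 - 2A^10 + A^14; writhe -6
components 1, writhe -6 (10 crossings)
3-colorings: 27 of 3^10, det 9 — tricolorable
note: the word shrinks to σ2⁻¹ σ1⁻¹ σ1⁻¹ σ1⁻¹ σ2⁻¹ σ2⁻¹ after cancelling


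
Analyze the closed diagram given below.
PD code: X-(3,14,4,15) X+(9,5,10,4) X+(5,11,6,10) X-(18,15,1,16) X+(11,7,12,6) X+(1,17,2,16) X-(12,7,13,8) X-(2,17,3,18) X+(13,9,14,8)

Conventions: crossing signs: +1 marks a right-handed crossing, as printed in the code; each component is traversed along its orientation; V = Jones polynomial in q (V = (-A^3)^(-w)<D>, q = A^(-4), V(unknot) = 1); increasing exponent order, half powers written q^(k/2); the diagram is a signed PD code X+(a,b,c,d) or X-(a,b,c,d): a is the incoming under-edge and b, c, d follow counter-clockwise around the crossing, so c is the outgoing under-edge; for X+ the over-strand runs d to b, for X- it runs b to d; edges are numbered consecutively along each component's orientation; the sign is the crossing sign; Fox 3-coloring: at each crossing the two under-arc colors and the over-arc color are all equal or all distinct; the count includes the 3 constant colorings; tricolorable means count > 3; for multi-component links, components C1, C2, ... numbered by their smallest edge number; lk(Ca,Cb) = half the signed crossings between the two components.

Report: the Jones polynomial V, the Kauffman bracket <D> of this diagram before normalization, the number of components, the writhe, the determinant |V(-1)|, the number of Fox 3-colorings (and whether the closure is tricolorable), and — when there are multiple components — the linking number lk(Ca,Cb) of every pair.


V = q + q^3 - q^4
<D> = A^-13 - A^-9 - A^-1 (w = +1)
1 component over 9 crossings, w = +1
9 Fox colorings among 3^9, |V(-1)| = 3: tricolorable
why: |V(-1)| = 3: so tricolorable, since 3 divides 3


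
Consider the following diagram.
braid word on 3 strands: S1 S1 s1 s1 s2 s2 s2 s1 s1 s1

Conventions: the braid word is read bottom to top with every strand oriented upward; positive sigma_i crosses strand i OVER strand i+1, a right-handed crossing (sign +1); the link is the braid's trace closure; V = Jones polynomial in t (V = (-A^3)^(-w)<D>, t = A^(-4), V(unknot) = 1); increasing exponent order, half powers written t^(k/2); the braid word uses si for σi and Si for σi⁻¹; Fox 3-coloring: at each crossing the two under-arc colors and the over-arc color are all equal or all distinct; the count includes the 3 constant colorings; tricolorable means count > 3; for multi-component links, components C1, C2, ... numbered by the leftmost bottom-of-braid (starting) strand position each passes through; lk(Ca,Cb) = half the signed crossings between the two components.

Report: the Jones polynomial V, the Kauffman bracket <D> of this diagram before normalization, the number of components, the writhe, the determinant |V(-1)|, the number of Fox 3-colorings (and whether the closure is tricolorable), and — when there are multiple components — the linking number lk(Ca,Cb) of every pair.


Jones polynomial: V(t) = t^2 + 2t^4 - 2t^5 + t^6 - 2t^7 + t^8
<D> = A^-14 - 2A^-10 + A^-6 - 2A^-2 + 2A^2 + A^10; writhe +6
components 1, writhe +6 (10 crossings)
3-colorings: 27 of 3^10, det 9 — tricolorable
note: w = +6 shifts under R1 moves; the (-A^3)^(-6) factor cancels that in V


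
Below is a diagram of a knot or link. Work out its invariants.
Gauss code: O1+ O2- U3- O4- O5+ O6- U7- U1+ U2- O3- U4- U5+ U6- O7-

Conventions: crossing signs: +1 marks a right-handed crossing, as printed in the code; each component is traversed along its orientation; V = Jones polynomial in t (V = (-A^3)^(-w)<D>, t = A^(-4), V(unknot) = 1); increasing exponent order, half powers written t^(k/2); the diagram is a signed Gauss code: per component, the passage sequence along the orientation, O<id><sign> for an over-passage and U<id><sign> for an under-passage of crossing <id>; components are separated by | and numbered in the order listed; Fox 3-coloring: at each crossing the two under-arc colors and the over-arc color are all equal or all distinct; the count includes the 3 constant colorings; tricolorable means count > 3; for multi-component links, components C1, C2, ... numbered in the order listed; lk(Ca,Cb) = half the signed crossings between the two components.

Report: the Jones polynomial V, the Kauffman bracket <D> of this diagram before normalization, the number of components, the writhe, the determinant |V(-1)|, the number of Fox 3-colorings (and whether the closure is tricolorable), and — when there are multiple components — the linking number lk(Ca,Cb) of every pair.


V = -t^-4 + t^-3 + t^-1
<D> = -A^-5 - A^3 + A^7 (w = -3)
1 component over 7 crossings, w = -3
9 Fox colorings among 3^7, |V(-1)| = 3: tricolorable
why: |V(-1)| = 3: so tricolorable, since 3 divides 3


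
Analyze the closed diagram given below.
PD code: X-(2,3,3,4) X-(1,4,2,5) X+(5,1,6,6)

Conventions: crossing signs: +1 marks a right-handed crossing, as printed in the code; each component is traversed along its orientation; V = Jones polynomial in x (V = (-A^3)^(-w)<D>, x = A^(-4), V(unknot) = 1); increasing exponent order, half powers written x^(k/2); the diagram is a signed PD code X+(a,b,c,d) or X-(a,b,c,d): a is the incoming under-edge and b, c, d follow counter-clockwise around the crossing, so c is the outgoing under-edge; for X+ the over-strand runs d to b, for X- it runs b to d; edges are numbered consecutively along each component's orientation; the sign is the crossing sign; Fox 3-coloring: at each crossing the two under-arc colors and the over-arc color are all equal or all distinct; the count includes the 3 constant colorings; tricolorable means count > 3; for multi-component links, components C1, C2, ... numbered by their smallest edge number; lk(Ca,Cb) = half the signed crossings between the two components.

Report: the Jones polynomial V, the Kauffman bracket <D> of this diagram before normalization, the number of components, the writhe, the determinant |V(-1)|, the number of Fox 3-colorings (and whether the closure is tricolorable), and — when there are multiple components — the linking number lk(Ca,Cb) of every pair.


V = 1
<D> = -A^-3 (w = -1)
1 component over 3 crossings, w = -1
3 Fox colorings among 3^3, |V(-1)| = 1: not tricolorable
why: det 1 = |V(-1)|; not divisible by 3, so not tricolorable


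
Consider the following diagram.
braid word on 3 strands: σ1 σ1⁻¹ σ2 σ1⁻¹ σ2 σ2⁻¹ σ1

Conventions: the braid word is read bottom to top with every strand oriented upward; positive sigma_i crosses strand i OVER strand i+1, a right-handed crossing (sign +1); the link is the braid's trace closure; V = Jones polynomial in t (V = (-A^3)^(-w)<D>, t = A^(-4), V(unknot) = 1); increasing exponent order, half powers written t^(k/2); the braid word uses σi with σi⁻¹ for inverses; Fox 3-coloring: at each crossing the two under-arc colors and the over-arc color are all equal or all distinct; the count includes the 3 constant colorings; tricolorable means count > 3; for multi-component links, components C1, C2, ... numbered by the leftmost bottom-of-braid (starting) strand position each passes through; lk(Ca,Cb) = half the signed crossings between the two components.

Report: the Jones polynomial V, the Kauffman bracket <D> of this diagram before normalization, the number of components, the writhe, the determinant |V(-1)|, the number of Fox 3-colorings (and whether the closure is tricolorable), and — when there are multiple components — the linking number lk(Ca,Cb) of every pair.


Jones polynomial: V(t) = -t^(-1/2) - t^(1/2)
<D> = A + A^5; writhe +1
components 2, writhe +1 (7 crossings)
linking number lk(C1,C2) = 0
3-colorings: 9 of 3^7, det 0 — tricolorable
note: det 0 = |V(-1)|; divisible by 3, so tricolorable


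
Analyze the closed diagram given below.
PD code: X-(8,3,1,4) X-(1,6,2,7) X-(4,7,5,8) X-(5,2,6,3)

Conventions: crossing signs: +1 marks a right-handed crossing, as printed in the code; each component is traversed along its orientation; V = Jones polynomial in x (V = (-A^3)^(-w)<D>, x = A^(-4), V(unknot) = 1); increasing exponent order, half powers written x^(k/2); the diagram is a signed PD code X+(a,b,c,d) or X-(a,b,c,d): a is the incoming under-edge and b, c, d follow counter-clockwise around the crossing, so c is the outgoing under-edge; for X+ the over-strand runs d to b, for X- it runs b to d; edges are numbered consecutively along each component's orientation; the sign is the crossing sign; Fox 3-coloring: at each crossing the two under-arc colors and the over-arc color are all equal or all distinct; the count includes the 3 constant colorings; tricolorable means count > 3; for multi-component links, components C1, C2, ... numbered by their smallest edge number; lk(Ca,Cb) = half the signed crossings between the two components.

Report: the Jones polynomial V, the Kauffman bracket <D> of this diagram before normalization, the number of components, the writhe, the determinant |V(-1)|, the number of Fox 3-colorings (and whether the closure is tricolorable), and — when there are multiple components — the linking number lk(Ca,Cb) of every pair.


V(x) = -x^-4 + x^-3 + x^-1
bracket: A^-8 + 1 - A^4, w = -4
1 component, writhe -4, over 4 crossings
det 3, colorings 9 of 3^4 — tricolorable
observation: det 3 = |V(-1)|; divisible by 3, so tricolorable


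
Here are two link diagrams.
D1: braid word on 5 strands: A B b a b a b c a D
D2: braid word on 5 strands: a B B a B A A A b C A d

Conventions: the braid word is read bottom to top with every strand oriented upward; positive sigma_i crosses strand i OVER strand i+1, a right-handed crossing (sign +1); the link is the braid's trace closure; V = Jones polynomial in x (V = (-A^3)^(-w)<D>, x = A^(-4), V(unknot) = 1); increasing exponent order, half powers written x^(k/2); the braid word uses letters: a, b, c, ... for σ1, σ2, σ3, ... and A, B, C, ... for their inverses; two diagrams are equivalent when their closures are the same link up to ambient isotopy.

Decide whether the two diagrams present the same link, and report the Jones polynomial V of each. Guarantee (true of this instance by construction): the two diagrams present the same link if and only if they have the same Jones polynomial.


equivalent: no
D1 (bracket -A^-4 + 1 + A^8; 10 crossings at w = +4): V = x + x^3 - x^4
V(D2) = -x^-6 + x^-5 - x^-4 + 2x^-3 - x^-2 + x^-1  [12 crossings, <D> = A^-8 - A^-4 + 2 - A^4 + A^8 - A^12, w = -4]
observation: comparing 2 Jones polynomials yields 2 groups


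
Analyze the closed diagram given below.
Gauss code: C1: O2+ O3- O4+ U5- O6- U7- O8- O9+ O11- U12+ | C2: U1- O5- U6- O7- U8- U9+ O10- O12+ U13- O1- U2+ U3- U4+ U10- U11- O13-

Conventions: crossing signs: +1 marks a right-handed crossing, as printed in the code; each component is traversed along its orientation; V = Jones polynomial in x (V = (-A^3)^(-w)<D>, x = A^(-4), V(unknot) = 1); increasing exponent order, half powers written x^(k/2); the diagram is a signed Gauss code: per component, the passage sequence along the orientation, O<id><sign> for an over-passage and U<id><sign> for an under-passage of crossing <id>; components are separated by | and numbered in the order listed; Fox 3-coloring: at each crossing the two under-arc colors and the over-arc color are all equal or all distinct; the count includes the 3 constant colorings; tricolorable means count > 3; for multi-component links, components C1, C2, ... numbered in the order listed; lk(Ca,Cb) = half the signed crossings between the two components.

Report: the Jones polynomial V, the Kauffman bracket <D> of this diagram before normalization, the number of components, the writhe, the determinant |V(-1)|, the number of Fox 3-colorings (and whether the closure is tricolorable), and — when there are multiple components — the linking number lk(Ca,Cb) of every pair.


V(x) = x^(-13/2) - x^(-11/2) + x^(-9/2) - 2x^(-7/2) - x^(-3/2)
bracket: A^-9 + 2A^-1 - A^3 + A^7 - A^11, w = -5
2 components, writhe -5, over 13 crossings
lk(C1,C2) = -1
det 6, colorings 9 of 3^13 — tricolorable
observation: |V(-1)| = 6: so tricolorable, since 3 divides 6


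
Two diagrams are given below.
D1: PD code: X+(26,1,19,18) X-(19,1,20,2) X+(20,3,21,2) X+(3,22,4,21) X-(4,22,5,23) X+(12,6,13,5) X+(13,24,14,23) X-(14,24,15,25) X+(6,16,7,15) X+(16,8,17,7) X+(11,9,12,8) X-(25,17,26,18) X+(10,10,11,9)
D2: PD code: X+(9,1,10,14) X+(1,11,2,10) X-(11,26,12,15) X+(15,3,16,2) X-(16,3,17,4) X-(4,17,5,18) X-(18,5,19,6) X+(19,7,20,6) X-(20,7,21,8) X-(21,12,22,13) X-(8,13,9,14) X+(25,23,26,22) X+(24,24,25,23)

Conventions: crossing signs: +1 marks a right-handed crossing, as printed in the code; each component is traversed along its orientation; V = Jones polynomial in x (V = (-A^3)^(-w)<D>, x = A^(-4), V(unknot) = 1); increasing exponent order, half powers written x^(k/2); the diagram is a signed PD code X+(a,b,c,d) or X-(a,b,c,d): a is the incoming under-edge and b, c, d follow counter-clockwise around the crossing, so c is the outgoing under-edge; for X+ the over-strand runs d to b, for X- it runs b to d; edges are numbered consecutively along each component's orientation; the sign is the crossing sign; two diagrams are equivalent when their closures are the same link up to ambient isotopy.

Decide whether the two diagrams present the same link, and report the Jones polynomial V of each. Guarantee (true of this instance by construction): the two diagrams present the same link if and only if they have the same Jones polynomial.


same link: no
V(D1) = -x^(1/2) - x^(3/2) - x^(5/2) + x^(9/2)  [13 crossings, <D> = -A^-3 + A^5 + A^9 + A^13, w = +5]
D2 (bracket A^-1 - A^3 + A^7 + A^15; 13 crossings at w = -1): V = -x^(-9/2) - x^(-5/2) + x^(-3/2) - x^(-1/2)
note: comparing 2 Jones polynomials yields 2 groups


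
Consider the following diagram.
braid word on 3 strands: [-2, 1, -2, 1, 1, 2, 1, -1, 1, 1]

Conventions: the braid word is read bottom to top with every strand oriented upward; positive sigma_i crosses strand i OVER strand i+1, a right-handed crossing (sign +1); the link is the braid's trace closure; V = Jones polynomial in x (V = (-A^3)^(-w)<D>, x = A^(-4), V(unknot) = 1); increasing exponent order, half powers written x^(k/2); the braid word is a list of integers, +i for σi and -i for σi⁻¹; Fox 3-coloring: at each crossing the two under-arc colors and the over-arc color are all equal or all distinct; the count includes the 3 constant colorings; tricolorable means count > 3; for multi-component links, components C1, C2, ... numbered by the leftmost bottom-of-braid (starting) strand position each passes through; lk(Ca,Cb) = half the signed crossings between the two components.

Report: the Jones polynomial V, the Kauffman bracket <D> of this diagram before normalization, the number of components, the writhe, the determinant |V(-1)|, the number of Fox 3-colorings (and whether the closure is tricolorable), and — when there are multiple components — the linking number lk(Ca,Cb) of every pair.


V(x) = x - x^2 + 2x^3 - x^4 + x^5 - x^6
bracket: -A^-12 + A^-8 - A^-4 + 2 - A^4 + A^8, w = +4
1 component, writhe +4, over 10 crossings
det 7, colorings 3 of 3^10 — not tricolorable
observation: |V(-1)| = 7: so not tricolorable, since 3 does not divide 7


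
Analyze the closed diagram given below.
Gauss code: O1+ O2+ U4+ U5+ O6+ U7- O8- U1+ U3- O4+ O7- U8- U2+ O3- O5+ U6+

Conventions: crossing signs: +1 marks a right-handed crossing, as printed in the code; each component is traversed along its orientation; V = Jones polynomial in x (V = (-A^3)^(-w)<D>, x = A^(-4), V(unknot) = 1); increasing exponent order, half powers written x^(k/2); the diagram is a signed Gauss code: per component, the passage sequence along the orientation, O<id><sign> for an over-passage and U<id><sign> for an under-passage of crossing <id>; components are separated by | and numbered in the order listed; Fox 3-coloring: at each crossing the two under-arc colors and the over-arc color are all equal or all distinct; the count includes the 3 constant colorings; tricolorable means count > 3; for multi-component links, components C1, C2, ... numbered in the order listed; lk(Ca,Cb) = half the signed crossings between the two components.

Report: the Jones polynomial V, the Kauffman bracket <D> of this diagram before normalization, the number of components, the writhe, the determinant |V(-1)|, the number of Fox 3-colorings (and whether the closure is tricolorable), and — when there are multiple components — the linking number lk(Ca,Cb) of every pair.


V = -x^-1 + 2 - x + 2x^2 - x^3 + x^4 - x^5
<D> = -A^-14 + A^-10 - A^-6 + 2A^-2 - A^2 + 2A^6 - A^10 (w = +2)
1 component over 8 crossings, w = +2
9 Fox colorings among 3^8, |V(-1)| = 9: tricolorable
why: det 9 = |V(-1)|; divisible by 3, so tricolorable


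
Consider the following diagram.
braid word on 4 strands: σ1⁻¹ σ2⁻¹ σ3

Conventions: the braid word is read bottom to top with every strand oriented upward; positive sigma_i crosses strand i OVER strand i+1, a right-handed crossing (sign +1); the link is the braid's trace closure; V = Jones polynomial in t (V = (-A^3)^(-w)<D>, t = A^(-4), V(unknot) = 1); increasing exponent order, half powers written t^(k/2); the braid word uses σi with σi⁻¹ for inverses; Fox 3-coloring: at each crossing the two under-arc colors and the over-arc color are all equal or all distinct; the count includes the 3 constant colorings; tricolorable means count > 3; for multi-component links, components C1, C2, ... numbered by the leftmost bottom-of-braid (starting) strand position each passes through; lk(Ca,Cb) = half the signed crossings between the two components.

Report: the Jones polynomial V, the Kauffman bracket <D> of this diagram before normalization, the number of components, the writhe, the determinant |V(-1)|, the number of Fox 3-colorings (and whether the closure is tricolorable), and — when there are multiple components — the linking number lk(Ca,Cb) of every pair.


V(t) = 1
bracket: -A^-3, w = -1
1 component, writhe -1, over 3 crossings
det 1, colorings 3 of 3^3 — not tricolorable
observation: |V(-1)| = 1: so not tricolorable, since 3 does not divide 1


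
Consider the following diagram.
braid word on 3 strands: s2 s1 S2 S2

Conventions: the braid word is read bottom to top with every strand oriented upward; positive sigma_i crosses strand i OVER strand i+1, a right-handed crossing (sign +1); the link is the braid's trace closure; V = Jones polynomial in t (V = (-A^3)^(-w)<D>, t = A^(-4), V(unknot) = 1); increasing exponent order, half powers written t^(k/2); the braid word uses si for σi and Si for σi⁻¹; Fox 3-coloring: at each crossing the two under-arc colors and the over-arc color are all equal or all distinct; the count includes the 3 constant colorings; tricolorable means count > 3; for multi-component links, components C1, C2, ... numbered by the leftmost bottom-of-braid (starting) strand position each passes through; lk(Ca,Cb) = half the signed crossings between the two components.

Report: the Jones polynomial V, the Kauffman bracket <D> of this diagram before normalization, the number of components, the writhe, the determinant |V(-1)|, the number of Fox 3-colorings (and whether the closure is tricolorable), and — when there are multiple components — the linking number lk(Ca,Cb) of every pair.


V = 1
<D> = 1 (w = 0)
1 component over 4 crossings, w = 0
3 Fox colorings among 3^4, |V(-1)| = 1: not tricolorable
why: w = 0 (over 4 crossings) is diagram-only; (-A^3)^(0) removes it from V


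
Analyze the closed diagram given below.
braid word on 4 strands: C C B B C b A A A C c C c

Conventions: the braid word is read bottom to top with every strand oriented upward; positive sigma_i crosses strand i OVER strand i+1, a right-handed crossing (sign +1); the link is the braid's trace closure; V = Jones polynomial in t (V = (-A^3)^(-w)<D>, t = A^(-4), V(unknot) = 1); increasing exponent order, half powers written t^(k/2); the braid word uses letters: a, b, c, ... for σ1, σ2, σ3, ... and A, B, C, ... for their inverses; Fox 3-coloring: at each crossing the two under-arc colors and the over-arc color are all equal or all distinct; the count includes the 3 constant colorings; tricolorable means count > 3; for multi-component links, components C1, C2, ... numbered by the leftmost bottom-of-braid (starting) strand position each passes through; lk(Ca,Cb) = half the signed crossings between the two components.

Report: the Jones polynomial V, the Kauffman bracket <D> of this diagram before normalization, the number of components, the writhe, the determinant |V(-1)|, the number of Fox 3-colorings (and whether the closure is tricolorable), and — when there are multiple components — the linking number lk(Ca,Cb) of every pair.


V(t) = t^-10 - 2t^-9 + 2t^-8 - 4t^-7 + 4t^-6 - 3t^-5 + 3t^-4 - t^-3 + t^-2
bracket: -A^-13 + A^-9 - 3A^-5 + 3A^-1 - 4A^3 + 4A^7 - 2A^11 + 2A^15 - A^19, w = -7
1 component, writhe -7, over 13 crossings
det 21, colorings 9 of 3^13 — tricolorable
observation: V spans 8 powers of t: at least 8 crossings in any diagram


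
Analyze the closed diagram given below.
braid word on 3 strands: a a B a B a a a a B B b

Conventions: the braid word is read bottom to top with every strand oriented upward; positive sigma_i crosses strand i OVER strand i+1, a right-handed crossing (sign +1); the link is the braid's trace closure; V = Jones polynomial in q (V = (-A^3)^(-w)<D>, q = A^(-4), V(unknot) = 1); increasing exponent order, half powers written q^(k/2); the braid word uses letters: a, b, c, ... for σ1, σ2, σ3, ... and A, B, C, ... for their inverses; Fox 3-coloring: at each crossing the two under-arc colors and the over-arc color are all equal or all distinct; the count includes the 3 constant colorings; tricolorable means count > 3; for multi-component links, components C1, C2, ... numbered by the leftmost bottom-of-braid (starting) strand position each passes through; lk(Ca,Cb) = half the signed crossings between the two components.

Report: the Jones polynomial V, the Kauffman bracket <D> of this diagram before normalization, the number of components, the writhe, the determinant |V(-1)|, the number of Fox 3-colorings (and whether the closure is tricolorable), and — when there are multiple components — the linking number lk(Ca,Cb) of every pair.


Jones polynomial: V(q) = -q^-1 + 3 - 4q + 7q^2 - 8q^3 + 9q^4 - 9q^5 + 7q^6 - 5q^7 + 3q^8 - q^9
<D> = -A^-24 + 3A^-20 - 5A^-16 + 7A^-12 - 9A^-8 + 9A^-4 - 8 + 7A^4 - 4A^8 + 3A^12 - A^16; writhe +4
components 1, writhe +4 (12 crossings)
3-colorings: 9 of 3^12, det 57 — tricolorable
note: det 57 = |V(-1)|; divisible by 3, so tricolorable


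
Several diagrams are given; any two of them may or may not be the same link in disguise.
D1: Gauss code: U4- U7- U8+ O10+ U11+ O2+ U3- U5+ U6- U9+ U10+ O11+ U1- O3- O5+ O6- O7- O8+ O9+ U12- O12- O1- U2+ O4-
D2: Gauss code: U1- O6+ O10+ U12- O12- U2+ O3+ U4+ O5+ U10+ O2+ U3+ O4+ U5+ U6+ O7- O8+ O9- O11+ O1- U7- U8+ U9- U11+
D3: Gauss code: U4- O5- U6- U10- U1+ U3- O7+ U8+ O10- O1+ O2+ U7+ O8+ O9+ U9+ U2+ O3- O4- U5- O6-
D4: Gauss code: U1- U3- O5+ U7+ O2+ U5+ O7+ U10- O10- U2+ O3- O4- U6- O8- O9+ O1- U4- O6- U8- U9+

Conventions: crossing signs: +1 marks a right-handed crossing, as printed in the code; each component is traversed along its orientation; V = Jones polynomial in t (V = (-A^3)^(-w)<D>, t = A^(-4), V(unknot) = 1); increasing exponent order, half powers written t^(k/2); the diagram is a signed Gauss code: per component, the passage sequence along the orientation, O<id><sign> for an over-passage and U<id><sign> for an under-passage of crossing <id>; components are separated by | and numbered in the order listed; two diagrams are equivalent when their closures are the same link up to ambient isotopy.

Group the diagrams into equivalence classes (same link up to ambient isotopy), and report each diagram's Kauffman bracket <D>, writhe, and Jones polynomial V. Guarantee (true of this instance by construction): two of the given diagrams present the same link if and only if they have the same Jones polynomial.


classes: {D1} | {D2} | {D3, D4}
V(D1) = t + t^3 - t^4  [12 crossings, <D> = -A^-16 + A^-12 + A^-4, w = 0]
V(D2) = t^2 + t^4 - t^5 + t^6 - t^7  (w +4, c 12, <D> = -A^-16 + A^-12 - A^-8 + A^-4 + A^4)
V(D3) = -t^-3 + t^-2 - t^-1 + 3 - t + t^2 - t^3  (w 0, c 10, <D> = -A^-12 + A^-8 - A^-4 + 3 - A^4 + A^8 - A^12)
V(D4) = -t^-3 + t^-2 - t^-1 + 3 - t + t^2 - t^3  [10 crossings, <D> = -A^-18 + A^-14 - A^-10 + 3A^-6 - A^-2 + A^2 - A^6, w = -2]
note: 3 classes among 4 diagrams; unequal V(t) rules out equality
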